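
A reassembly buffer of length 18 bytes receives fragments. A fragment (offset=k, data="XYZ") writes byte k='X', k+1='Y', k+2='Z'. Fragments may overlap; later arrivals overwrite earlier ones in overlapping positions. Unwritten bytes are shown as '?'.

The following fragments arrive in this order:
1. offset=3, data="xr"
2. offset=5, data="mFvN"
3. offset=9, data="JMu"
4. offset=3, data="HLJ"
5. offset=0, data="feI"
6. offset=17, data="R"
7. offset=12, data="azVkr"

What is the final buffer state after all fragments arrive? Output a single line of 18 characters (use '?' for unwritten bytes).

Fragment 1: offset=3 data="xr" -> buffer=???xr?????????????
Fragment 2: offset=5 data="mFvN" -> buffer=???xrmFvN?????????
Fragment 3: offset=9 data="JMu" -> buffer=???xrmFvNJMu??????
Fragment 4: offset=3 data="HLJ" -> buffer=???HLJFvNJMu??????
Fragment 5: offset=0 data="feI" -> buffer=feIHLJFvNJMu??????
Fragment 6: offset=17 data="R" -> buffer=feIHLJFvNJMu?????R
Fragment 7: offset=12 data="azVkr" -> buffer=feIHLJFvNJMuazVkrR

Answer: feIHLJFvNJMuazVkrR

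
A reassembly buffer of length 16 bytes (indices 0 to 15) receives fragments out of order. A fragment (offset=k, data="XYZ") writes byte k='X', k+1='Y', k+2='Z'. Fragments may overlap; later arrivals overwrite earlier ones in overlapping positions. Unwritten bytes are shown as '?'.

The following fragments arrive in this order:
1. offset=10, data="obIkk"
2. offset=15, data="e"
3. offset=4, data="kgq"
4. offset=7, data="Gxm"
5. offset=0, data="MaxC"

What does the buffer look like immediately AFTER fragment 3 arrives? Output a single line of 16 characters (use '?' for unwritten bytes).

Answer: ????kgq???obIkke

Derivation:
Fragment 1: offset=10 data="obIkk" -> buffer=??????????obIkk?
Fragment 2: offset=15 data="e" -> buffer=??????????obIkke
Fragment 3: offset=4 data="kgq" -> buffer=????kgq???obIkke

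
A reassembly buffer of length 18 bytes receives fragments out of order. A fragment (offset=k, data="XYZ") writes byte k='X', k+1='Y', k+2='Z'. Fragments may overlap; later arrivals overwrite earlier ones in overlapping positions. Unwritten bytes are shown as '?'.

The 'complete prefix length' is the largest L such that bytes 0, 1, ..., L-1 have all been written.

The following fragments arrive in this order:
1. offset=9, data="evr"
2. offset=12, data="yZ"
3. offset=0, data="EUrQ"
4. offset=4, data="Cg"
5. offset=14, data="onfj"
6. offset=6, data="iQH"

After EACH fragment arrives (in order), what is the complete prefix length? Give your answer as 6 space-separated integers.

Fragment 1: offset=9 data="evr" -> buffer=?????????evr?????? -> prefix_len=0
Fragment 2: offset=12 data="yZ" -> buffer=?????????evryZ???? -> prefix_len=0
Fragment 3: offset=0 data="EUrQ" -> buffer=EUrQ?????evryZ???? -> prefix_len=4
Fragment 4: offset=4 data="Cg" -> buffer=EUrQCg???evryZ???? -> prefix_len=6
Fragment 5: offset=14 data="onfj" -> buffer=EUrQCg???evryZonfj -> prefix_len=6
Fragment 6: offset=6 data="iQH" -> buffer=EUrQCgiQHevryZonfj -> prefix_len=18

Answer: 0 0 4 6 6 18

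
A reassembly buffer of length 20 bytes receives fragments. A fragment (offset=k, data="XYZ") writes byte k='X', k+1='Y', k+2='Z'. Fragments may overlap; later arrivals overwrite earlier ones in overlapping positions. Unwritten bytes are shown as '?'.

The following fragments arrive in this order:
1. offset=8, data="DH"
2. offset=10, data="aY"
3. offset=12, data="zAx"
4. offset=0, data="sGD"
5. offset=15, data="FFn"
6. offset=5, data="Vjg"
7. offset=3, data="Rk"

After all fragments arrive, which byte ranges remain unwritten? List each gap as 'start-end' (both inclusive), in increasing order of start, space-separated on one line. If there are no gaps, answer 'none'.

Answer: 18-19

Derivation:
Fragment 1: offset=8 len=2
Fragment 2: offset=10 len=2
Fragment 3: offset=12 len=3
Fragment 4: offset=0 len=3
Fragment 5: offset=15 len=3
Fragment 6: offset=5 len=3
Fragment 7: offset=3 len=2
Gaps: 18-19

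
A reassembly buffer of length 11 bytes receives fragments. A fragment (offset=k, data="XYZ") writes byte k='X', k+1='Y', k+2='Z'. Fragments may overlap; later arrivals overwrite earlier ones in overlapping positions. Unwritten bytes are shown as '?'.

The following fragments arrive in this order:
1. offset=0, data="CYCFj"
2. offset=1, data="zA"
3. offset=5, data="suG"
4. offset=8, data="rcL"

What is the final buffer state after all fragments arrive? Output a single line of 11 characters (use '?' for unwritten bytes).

Answer: CzAFjsuGrcL

Derivation:
Fragment 1: offset=0 data="CYCFj" -> buffer=CYCFj??????
Fragment 2: offset=1 data="zA" -> buffer=CzAFj??????
Fragment 3: offset=5 data="suG" -> buffer=CzAFjsuG???
Fragment 4: offset=8 data="rcL" -> buffer=CzAFjsuGrcL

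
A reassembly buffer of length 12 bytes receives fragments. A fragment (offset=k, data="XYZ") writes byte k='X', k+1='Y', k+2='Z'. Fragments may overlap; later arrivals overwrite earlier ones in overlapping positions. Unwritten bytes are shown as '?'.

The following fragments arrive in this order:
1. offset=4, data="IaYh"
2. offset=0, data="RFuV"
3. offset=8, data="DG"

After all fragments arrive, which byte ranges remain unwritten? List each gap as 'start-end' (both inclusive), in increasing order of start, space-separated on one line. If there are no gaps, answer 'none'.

Answer: 10-11

Derivation:
Fragment 1: offset=4 len=4
Fragment 2: offset=0 len=4
Fragment 3: offset=8 len=2
Gaps: 10-11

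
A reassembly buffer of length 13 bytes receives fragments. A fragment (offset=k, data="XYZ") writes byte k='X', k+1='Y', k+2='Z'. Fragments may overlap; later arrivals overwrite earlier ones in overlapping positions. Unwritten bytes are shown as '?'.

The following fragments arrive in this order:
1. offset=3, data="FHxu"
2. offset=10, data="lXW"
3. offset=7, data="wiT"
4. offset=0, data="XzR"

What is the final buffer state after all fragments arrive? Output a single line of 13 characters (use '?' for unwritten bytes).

Fragment 1: offset=3 data="FHxu" -> buffer=???FHxu??????
Fragment 2: offset=10 data="lXW" -> buffer=???FHxu???lXW
Fragment 3: offset=7 data="wiT" -> buffer=???FHxuwiTlXW
Fragment 4: offset=0 data="XzR" -> buffer=XzRFHxuwiTlXW

Answer: XzRFHxuwiTlXW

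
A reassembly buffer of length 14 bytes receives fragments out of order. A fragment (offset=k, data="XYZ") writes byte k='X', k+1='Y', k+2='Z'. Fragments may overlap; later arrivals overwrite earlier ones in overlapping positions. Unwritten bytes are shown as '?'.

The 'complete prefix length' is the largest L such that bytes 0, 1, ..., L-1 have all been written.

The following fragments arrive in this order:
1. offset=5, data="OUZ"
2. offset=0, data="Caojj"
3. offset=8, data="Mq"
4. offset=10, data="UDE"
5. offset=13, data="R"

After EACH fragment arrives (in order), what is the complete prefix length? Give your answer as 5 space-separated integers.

Fragment 1: offset=5 data="OUZ" -> buffer=?????OUZ?????? -> prefix_len=0
Fragment 2: offset=0 data="Caojj" -> buffer=CaojjOUZ?????? -> prefix_len=8
Fragment 3: offset=8 data="Mq" -> buffer=CaojjOUZMq???? -> prefix_len=10
Fragment 4: offset=10 data="UDE" -> buffer=CaojjOUZMqUDE? -> prefix_len=13
Fragment 5: offset=13 data="R" -> buffer=CaojjOUZMqUDER -> prefix_len=14

Answer: 0 8 10 13 14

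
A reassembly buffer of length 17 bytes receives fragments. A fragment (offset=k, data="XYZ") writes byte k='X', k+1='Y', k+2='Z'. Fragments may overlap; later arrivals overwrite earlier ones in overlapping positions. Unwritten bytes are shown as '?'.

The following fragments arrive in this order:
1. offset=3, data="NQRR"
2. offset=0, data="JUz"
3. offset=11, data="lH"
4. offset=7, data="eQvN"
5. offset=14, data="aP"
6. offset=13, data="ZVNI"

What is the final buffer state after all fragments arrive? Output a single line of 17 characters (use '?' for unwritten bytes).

Fragment 1: offset=3 data="NQRR" -> buffer=???NQRR??????????
Fragment 2: offset=0 data="JUz" -> buffer=JUzNQRR??????????
Fragment 3: offset=11 data="lH" -> buffer=JUzNQRR????lH????
Fragment 4: offset=7 data="eQvN" -> buffer=JUzNQRReQvNlH????
Fragment 5: offset=14 data="aP" -> buffer=JUzNQRReQvNlH?aP?
Fragment 6: offset=13 data="ZVNI" -> buffer=JUzNQRReQvNlHZVNI

Answer: JUzNQRReQvNlHZVNI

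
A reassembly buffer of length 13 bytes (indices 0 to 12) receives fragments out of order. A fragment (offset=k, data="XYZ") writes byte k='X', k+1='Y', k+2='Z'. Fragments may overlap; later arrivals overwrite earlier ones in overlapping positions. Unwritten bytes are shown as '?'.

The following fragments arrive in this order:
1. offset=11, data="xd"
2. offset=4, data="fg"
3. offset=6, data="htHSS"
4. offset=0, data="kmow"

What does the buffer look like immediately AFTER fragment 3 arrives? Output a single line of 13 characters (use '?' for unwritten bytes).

Fragment 1: offset=11 data="xd" -> buffer=???????????xd
Fragment 2: offset=4 data="fg" -> buffer=????fg?????xd
Fragment 3: offset=6 data="htHSS" -> buffer=????fghtHSSxd

Answer: ????fghtHSSxd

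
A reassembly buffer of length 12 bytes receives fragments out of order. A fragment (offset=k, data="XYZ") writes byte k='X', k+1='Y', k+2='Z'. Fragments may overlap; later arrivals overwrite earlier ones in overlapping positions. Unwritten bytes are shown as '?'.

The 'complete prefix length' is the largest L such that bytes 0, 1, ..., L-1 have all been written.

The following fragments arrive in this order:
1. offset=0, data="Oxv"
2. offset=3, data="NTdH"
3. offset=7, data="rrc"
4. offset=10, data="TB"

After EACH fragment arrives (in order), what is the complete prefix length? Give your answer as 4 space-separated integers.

Fragment 1: offset=0 data="Oxv" -> buffer=Oxv????????? -> prefix_len=3
Fragment 2: offset=3 data="NTdH" -> buffer=OxvNTdH????? -> prefix_len=7
Fragment 3: offset=7 data="rrc" -> buffer=OxvNTdHrrc?? -> prefix_len=10
Fragment 4: offset=10 data="TB" -> buffer=OxvNTdHrrcTB -> prefix_len=12

Answer: 3 7 10 12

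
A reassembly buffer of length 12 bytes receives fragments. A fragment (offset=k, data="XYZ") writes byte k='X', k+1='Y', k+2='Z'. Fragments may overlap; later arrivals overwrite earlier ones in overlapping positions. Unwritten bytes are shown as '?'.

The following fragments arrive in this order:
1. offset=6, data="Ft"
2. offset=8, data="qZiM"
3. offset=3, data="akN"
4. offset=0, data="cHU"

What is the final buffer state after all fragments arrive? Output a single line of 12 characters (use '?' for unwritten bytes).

Answer: cHUakNFtqZiM

Derivation:
Fragment 1: offset=6 data="Ft" -> buffer=??????Ft????
Fragment 2: offset=8 data="qZiM" -> buffer=??????FtqZiM
Fragment 3: offset=3 data="akN" -> buffer=???akNFtqZiM
Fragment 4: offset=0 data="cHU" -> buffer=cHUakNFtqZiM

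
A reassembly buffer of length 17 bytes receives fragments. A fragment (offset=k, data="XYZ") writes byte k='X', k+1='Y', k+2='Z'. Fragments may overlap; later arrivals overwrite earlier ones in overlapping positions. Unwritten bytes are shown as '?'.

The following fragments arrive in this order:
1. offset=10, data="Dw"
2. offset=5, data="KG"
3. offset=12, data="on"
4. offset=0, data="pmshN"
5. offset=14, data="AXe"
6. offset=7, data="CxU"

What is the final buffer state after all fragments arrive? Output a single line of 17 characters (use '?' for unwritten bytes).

Answer: pmshNKGCxUDwonAXe

Derivation:
Fragment 1: offset=10 data="Dw" -> buffer=??????????Dw?????
Fragment 2: offset=5 data="KG" -> buffer=?????KG???Dw?????
Fragment 3: offset=12 data="on" -> buffer=?????KG???Dwon???
Fragment 4: offset=0 data="pmshN" -> buffer=pmshNKG???Dwon???
Fragment 5: offset=14 data="AXe" -> buffer=pmshNKG???DwonAXe
Fragment 6: offset=7 data="CxU" -> buffer=pmshNKGCxUDwonAXe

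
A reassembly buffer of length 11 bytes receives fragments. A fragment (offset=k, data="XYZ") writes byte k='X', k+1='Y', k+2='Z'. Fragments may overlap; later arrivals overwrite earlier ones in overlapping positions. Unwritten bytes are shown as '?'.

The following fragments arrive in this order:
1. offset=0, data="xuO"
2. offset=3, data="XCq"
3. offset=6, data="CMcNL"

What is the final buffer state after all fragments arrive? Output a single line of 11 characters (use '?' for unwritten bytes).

Answer: xuOXCqCMcNL

Derivation:
Fragment 1: offset=0 data="xuO" -> buffer=xuO????????
Fragment 2: offset=3 data="XCq" -> buffer=xuOXCq?????
Fragment 3: offset=6 data="CMcNL" -> buffer=xuOXCqCMcNL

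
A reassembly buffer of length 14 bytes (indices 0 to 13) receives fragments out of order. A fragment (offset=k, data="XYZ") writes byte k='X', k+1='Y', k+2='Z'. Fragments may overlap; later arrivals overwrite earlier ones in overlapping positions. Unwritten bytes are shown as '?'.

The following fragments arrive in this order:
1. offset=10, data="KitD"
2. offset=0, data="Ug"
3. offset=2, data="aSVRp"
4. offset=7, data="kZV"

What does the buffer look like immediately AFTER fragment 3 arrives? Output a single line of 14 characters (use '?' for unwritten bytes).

Answer: UgaSVRp???KitD

Derivation:
Fragment 1: offset=10 data="KitD" -> buffer=??????????KitD
Fragment 2: offset=0 data="Ug" -> buffer=Ug????????KitD
Fragment 3: offset=2 data="aSVRp" -> buffer=UgaSVRp???KitD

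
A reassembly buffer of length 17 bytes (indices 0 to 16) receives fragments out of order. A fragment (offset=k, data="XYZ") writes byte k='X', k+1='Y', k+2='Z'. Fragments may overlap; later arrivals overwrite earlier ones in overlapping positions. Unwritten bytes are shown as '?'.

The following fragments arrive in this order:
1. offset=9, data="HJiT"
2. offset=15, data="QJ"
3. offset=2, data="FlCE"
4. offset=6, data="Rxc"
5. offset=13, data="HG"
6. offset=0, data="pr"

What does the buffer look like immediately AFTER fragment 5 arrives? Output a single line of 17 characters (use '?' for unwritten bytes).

Fragment 1: offset=9 data="HJiT" -> buffer=?????????HJiT????
Fragment 2: offset=15 data="QJ" -> buffer=?????????HJiT??QJ
Fragment 3: offset=2 data="FlCE" -> buffer=??FlCE???HJiT??QJ
Fragment 4: offset=6 data="Rxc" -> buffer=??FlCERxcHJiT??QJ
Fragment 5: offset=13 data="HG" -> buffer=??FlCERxcHJiTHGQJ

Answer: ??FlCERxcHJiTHGQJ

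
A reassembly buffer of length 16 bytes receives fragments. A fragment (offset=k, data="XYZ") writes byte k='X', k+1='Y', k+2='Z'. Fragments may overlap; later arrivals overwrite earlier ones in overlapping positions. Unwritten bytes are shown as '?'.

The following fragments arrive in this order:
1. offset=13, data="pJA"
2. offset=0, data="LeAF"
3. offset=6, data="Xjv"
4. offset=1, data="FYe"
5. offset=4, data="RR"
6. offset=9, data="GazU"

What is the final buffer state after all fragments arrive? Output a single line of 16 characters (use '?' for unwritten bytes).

Fragment 1: offset=13 data="pJA" -> buffer=?????????????pJA
Fragment 2: offset=0 data="LeAF" -> buffer=LeAF?????????pJA
Fragment 3: offset=6 data="Xjv" -> buffer=LeAF??Xjv????pJA
Fragment 4: offset=1 data="FYe" -> buffer=LFYe??Xjv????pJA
Fragment 5: offset=4 data="RR" -> buffer=LFYeRRXjv????pJA
Fragment 6: offset=9 data="GazU" -> buffer=LFYeRRXjvGazUpJA

Answer: LFYeRRXjvGazUpJA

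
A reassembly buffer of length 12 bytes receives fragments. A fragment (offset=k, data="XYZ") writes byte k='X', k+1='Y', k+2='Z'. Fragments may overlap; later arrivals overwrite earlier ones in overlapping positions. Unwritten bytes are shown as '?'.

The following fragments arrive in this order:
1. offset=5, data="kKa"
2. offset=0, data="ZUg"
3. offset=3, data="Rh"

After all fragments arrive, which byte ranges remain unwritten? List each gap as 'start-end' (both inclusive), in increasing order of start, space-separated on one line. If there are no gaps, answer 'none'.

Answer: 8-11

Derivation:
Fragment 1: offset=5 len=3
Fragment 2: offset=0 len=3
Fragment 3: offset=3 len=2
Gaps: 8-11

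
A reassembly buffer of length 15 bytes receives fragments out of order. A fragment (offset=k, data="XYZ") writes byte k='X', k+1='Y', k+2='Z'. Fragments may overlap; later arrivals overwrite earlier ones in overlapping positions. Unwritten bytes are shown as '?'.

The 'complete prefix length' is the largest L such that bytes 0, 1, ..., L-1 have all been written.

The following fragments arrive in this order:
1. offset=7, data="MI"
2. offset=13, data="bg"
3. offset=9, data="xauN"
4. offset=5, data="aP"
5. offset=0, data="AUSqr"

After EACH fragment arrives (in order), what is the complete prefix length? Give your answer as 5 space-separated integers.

Answer: 0 0 0 0 15

Derivation:
Fragment 1: offset=7 data="MI" -> buffer=???????MI?????? -> prefix_len=0
Fragment 2: offset=13 data="bg" -> buffer=???????MI????bg -> prefix_len=0
Fragment 3: offset=9 data="xauN" -> buffer=???????MIxauNbg -> prefix_len=0
Fragment 4: offset=5 data="aP" -> buffer=?????aPMIxauNbg -> prefix_len=0
Fragment 5: offset=0 data="AUSqr" -> buffer=AUSqraPMIxauNbg -> prefix_len=15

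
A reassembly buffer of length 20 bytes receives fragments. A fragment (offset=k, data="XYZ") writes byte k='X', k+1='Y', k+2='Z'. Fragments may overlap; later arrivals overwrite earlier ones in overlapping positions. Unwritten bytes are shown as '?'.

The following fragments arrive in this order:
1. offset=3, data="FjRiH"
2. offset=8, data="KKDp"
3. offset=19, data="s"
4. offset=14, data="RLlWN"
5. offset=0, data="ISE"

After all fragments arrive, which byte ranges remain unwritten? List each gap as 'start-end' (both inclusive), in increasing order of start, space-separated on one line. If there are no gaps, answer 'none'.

Answer: 12-13

Derivation:
Fragment 1: offset=3 len=5
Fragment 2: offset=8 len=4
Fragment 3: offset=19 len=1
Fragment 4: offset=14 len=5
Fragment 5: offset=0 len=3
Gaps: 12-13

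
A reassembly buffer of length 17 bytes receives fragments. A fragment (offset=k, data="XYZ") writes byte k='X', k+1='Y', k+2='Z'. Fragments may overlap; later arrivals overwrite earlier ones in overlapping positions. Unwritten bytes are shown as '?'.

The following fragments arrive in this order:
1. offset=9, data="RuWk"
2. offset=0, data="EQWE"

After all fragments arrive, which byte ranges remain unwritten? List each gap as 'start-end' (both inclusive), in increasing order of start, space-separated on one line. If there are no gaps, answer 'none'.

Fragment 1: offset=9 len=4
Fragment 2: offset=0 len=4
Gaps: 4-8 13-16

Answer: 4-8 13-16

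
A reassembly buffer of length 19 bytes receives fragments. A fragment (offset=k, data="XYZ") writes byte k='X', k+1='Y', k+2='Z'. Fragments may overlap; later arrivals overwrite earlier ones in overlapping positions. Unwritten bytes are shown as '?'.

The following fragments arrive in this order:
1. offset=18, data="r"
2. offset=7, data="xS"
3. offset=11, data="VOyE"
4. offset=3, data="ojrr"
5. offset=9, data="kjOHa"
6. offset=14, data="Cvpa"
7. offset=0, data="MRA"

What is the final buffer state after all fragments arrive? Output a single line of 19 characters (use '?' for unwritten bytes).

Fragment 1: offset=18 data="r" -> buffer=??????????????????r
Fragment 2: offset=7 data="xS" -> buffer=???????xS?????????r
Fragment 3: offset=11 data="VOyE" -> buffer=???????xS??VOyE???r
Fragment 4: offset=3 data="ojrr" -> buffer=???ojrrxS??VOyE???r
Fragment 5: offset=9 data="kjOHa" -> buffer=???ojrrxSkjOHaE???r
Fragment 6: offset=14 data="Cvpa" -> buffer=???ojrrxSkjOHaCvpar
Fragment 7: offset=0 data="MRA" -> buffer=MRAojrrxSkjOHaCvpar

Answer: MRAojrrxSkjOHaCvpar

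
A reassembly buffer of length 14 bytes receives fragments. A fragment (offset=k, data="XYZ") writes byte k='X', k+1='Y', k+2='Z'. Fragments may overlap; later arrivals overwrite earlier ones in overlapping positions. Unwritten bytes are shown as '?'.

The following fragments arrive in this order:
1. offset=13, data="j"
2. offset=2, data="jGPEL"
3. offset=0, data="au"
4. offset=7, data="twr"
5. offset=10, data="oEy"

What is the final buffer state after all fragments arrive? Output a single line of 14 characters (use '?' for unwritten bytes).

Answer: aujGPELtwroEyj

Derivation:
Fragment 1: offset=13 data="j" -> buffer=?????????????j
Fragment 2: offset=2 data="jGPEL" -> buffer=??jGPEL??????j
Fragment 3: offset=0 data="au" -> buffer=aujGPEL??????j
Fragment 4: offset=7 data="twr" -> buffer=aujGPELtwr???j
Fragment 5: offset=10 data="oEy" -> buffer=aujGPELtwroEyj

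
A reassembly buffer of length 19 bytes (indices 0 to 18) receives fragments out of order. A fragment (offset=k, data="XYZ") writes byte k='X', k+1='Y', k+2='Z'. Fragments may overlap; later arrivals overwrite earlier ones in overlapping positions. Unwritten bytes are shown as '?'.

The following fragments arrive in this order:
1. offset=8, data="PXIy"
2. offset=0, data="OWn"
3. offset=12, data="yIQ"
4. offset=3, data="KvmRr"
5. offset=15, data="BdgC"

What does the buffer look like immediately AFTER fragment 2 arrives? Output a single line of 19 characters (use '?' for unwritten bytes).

Fragment 1: offset=8 data="PXIy" -> buffer=????????PXIy???????
Fragment 2: offset=0 data="OWn" -> buffer=OWn?????PXIy???????

Answer: OWn?????PXIy???????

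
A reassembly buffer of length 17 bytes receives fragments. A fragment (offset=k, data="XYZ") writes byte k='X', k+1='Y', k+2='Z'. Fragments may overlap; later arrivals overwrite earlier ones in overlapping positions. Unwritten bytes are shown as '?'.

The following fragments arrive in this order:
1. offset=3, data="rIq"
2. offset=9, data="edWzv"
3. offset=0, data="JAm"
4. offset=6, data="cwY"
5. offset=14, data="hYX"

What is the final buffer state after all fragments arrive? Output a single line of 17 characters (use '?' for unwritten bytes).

Fragment 1: offset=3 data="rIq" -> buffer=???rIq???????????
Fragment 2: offset=9 data="edWzv" -> buffer=???rIq???edWzv???
Fragment 3: offset=0 data="JAm" -> buffer=JAmrIq???edWzv???
Fragment 4: offset=6 data="cwY" -> buffer=JAmrIqcwYedWzv???
Fragment 5: offset=14 data="hYX" -> buffer=JAmrIqcwYedWzvhYX

Answer: JAmrIqcwYedWzvhYX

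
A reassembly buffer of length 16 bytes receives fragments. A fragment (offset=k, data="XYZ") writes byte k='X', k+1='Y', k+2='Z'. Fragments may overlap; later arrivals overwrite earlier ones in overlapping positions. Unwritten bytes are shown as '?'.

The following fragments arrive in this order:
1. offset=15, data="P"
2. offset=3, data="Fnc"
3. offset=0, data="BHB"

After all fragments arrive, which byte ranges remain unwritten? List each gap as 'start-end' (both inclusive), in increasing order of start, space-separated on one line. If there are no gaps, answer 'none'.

Fragment 1: offset=15 len=1
Fragment 2: offset=3 len=3
Fragment 3: offset=0 len=3
Gaps: 6-14

Answer: 6-14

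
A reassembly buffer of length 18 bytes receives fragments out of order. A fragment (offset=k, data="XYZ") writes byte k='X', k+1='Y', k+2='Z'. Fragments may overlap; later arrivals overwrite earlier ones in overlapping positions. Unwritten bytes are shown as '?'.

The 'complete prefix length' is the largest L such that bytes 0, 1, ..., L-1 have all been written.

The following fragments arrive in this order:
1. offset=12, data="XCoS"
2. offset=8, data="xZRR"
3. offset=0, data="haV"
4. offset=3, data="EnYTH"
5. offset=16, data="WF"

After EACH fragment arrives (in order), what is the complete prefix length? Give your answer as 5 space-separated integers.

Answer: 0 0 3 16 18

Derivation:
Fragment 1: offset=12 data="XCoS" -> buffer=????????????XCoS?? -> prefix_len=0
Fragment 2: offset=8 data="xZRR" -> buffer=????????xZRRXCoS?? -> prefix_len=0
Fragment 3: offset=0 data="haV" -> buffer=haV?????xZRRXCoS?? -> prefix_len=3
Fragment 4: offset=3 data="EnYTH" -> buffer=haVEnYTHxZRRXCoS?? -> prefix_len=16
Fragment 5: offset=16 data="WF" -> buffer=haVEnYTHxZRRXCoSWF -> prefix_len=18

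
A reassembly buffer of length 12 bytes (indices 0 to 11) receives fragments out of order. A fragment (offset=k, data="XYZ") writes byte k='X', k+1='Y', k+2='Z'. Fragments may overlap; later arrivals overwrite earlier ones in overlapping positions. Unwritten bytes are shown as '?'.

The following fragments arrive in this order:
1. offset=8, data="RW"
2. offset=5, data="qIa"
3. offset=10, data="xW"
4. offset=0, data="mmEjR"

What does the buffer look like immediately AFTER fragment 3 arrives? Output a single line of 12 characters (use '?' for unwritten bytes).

Answer: ?????qIaRWxW

Derivation:
Fragment 1: offset=8 data="RW" -> buffer=????????RW??
Fragment 2: offset=5 data="qIa" -> buffer=?????qIaRW??
Fragment 3: offset=10 data="xW" -> buffer=?????qIaRWxW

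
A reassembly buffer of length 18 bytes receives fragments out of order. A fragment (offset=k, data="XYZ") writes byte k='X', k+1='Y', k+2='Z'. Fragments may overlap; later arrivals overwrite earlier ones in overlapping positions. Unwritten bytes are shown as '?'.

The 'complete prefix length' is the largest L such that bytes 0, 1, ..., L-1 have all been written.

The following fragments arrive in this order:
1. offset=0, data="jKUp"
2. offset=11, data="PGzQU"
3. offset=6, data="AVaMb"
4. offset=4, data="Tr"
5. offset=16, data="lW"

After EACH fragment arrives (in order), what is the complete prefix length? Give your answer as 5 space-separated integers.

Fragment 1: offset=0 data="jKUp" -> buffer=jKUp?????????????? -> prefix_len=4
Fragment 2: offset=11 data="PGzQU" -> buffer=jKUp???????PGzQU?? -> prefix_len=4
Fragment 3: offset=6 data="AVaMb" -> buffer=jKUp??AVaMbPGzQU?? -> prefix_len=4
Fragment 4: offset=4 data="Tr" -> buffer=jKUpTrAVaMbPGzQU?? -> prefix_len=16
Fragment 5: offset=16 data="lW" -> buffer=jKUpTrAVaMbPGzQUlW -> prefix_len=18

Answer: 4 4 4 16 18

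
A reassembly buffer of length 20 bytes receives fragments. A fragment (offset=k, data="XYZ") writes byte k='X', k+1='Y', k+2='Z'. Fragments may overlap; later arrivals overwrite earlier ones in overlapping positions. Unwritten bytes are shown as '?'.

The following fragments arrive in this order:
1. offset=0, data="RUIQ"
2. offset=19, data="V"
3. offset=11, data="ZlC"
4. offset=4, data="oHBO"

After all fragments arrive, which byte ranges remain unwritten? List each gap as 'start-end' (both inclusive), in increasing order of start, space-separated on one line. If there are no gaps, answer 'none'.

Fragment 1: offset=0 len=4
Fragment 2: offset=19 len=1
Fragment 3: offset=11 len=3
Fragment 4: offset=4 len=4
Gaps: 8-10 14-18

Answer: 8-10 14-18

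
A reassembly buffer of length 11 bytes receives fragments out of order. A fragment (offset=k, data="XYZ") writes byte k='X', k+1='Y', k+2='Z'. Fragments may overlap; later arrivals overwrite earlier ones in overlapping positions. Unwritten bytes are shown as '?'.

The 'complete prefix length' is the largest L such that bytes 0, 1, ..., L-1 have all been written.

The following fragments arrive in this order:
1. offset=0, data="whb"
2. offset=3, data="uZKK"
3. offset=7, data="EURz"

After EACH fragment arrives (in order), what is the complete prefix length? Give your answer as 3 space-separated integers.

Answer: 3 7 11

Derivation:
Fragment 1: offset=0 data="whb" -> buffer=whb???????? -> prefix_len=3
Fragment 2: offset=3 data="uZKK" -> buffer=whbuZKK???? -> prefix_len=7
Fragment 3: offset=7 data="EURz" -> buffer=whbuZKKEURz -> prefix_len=11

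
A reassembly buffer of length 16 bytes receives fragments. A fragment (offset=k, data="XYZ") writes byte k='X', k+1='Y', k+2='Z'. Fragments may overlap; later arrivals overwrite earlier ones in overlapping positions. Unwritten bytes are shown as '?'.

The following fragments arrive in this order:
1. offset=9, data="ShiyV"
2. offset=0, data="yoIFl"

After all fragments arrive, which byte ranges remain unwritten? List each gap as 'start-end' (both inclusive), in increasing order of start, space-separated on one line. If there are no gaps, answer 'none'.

Answer: 5-8 14-15

Derivation:
Fragment 1: offset=9 len=5
Fragment 2: offset=0 len=5
Gaps: 5-8 14-15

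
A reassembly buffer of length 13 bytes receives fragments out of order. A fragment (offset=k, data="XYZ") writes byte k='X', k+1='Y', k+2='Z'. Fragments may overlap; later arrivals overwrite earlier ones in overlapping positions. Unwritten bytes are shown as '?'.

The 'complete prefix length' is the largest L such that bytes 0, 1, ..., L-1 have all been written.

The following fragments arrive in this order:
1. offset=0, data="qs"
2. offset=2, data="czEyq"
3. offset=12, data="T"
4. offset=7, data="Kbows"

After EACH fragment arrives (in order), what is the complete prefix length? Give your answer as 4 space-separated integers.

Fragment 1: offset=0 data="qs" -> buffer=qs??????????? -> prefix_len=2
Fragment 2: offset=2 data="czEyq" -> buffer=qsczEyq?????? -> prefix_len=7
Fragment 3: offset=12 data="T" -> buffer=qsczEyq?????T -> prefix_len=7
Fragment 4: offset=7 data="Kbows" -> buffer=qsczEyqKbowsT -> prefix_len=13

Answer: 2 7 7 13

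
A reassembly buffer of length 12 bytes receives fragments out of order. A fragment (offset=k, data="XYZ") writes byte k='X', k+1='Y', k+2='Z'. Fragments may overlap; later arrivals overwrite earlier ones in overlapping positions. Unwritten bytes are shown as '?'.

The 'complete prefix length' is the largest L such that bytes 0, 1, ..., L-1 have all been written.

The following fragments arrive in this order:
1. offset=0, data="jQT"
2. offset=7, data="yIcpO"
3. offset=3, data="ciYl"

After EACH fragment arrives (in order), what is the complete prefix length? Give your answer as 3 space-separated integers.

Answer: 3 3 12

Derivation:
Fragment 1: offset=0 data="jQT" -> buffer=jQT????????? -> prefix_len=3
Fragment 2: offset=7 data="yIcpO" -> buffer=jQT????yIcpO -> prefix_len=3
Fragment 3: offset=3 data="ciYl" -> buffer=jQTciYlyIcpO -> prefix_len=12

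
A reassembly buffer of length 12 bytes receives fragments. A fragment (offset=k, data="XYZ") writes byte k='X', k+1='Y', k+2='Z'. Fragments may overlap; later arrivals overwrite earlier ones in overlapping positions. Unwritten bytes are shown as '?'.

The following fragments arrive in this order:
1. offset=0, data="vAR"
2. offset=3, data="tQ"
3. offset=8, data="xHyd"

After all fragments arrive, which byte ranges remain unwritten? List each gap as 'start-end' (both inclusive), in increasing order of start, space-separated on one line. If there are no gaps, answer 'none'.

Fragment 1: offset=0 len=3
Fragment 2: offset=3 len=2
Fragment 3: offset=8 len=4
Gaps: 5-7

Answer: 5-7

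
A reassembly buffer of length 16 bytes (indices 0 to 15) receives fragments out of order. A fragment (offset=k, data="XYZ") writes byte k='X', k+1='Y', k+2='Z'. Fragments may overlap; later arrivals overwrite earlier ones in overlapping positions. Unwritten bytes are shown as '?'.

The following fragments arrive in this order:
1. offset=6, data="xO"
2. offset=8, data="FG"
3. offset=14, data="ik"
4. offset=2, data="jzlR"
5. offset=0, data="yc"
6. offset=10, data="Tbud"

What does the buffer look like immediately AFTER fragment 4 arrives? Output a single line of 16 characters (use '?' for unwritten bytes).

Fragment 1: offset=6 data="xO" -> buffer=??????xO????????
Fragment 2: offset=8 data="FG" -> buffer=??????xOFG??????
Fragment 3: offset=14 data="ik" -> buffer=??????xOFG????ik
Fragment 4: offset=2 data="jzlR" -> buffer=??jzlRxOFG????ik

Answer: ??jzlRxOFG????ik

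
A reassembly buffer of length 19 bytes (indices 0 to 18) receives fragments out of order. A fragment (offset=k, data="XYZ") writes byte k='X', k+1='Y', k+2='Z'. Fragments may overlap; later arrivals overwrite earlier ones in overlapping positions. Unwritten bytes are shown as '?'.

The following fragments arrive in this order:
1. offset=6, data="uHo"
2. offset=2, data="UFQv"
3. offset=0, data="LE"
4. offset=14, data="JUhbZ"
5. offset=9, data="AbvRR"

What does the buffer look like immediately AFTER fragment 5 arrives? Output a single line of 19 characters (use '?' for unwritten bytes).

Answer: LEUFQvuHoAbvRRJUhbZ

Derivation:
Fragment 1: offset=6 data="uHo" -> buffer=??????uHo??????????
Fragment 2: offset=2 data="UFQv" -> buffer=??UFQvuHo??????????
Fragment 3: offset=0 data="LE" -> buffer=LEUFQvuHo??????????
Fragment 4: offset=14 data="JUhbZ" -> buffer=LEUFQvuHo?????JUhbZ
Fragment 5: offset=9 data="AbvRR" -> buffer=LEUFQvuHoAbvRRJUhbZ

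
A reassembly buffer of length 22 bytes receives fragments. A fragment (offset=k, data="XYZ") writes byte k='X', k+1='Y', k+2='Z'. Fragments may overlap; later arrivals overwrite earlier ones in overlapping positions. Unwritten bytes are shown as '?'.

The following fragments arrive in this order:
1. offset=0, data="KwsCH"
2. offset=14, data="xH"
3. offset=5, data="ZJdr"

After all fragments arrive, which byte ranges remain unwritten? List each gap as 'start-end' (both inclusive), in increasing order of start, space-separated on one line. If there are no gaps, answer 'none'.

Fragment 1: offset=0 len=5
Fragment 2: offset=14 len=2
Fragment 3: offset=5 len=4
Gaps: 9-13 16-21

Answer: 9-13 16-21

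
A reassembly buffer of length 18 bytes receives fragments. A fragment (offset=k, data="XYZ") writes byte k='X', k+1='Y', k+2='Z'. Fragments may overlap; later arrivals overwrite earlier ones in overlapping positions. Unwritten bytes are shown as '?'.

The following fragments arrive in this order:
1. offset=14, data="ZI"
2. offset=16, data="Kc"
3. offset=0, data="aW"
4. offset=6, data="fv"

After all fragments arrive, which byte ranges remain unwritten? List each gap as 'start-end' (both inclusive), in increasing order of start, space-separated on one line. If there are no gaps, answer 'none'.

Fragment 1: offset=14 len=2
Fragment 2: offset=16 len=2
Fragment 3: offset=0 len=2
Fragment 4: offset=6 len=2
Gaps: 2-5 8-13

Answer: 2-5 8-13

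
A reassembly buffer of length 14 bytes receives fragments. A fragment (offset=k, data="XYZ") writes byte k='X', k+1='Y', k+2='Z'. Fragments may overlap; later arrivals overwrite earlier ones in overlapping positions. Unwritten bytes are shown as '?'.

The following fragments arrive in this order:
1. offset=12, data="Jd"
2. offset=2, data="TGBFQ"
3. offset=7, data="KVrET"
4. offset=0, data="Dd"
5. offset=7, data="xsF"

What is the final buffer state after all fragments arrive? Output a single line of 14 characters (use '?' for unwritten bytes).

Fragment 1: offset=12 data="Jd" -> buffer=????????????Jd
Fragment 2: offset=2 data="TGBFQ" -> buffer=??TGBFQ?????Jd
Fragment 3: offset=7 data="KVrET" -> buffer=??TGBFQKVrETJd
Fragment 4: offset=0 data="Dd" -> buffer=DdTGBFQKVrETJd
Fragment 5: offset=7 data="xsF" -> buffer=DdTGBFQxsFETJd

Answer: DdTGBFQxsFETJd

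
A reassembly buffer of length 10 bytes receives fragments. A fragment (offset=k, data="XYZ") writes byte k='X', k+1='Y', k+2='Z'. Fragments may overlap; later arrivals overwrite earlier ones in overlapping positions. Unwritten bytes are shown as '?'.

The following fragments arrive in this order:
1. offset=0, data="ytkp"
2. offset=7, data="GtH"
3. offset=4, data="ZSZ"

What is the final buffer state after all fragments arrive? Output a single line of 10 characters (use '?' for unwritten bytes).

Fragment 1: offset=0 data="ytkp" -> buffer=ytkp??????
Fragment 2: offset=7 data="GtH" -> buffer=ytkp???GtH
Fragment 3: offset=4 data="ZSZ" -> buffer=ytkpZSZGtH

Answer: ytkpZSZGtH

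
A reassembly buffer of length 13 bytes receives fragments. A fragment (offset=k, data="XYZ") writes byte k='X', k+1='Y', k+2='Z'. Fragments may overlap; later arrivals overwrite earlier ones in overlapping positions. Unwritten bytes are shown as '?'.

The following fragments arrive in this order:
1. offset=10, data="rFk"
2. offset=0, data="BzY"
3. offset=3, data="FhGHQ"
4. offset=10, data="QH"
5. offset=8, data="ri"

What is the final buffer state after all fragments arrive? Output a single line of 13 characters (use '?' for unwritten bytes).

Fragment 1: offset=10 data="rFk" -> buffer=??????????rFk
Fragment 2: offset=0 data="BzY" -> buffer=BzY???????rFk
Fragment 3: offset=3 data="FhGHQ" -> buffer=BzYFhGHQ??rFk
Fragment 4: offset=10 data="QH" -> buffer=BzYFhGHQ??QHk
Fragment 5: offset=8 data="ri" -> buffer=BzYFhGHQriQHk

Answer: BzYFhGHQriQHk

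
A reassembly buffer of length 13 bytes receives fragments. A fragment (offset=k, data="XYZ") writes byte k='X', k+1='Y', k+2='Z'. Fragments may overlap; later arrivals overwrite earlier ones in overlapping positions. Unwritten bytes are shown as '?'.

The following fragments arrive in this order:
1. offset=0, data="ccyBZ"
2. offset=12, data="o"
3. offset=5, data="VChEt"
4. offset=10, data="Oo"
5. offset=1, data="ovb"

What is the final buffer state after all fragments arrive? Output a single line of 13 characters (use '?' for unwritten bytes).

Answer: covbZVChEtOoo

Derivation:
Fragment 1: offset=0 data="ccyBZ" -> buffer=ccyBZ????????
Fragment 2: offset=12 data="o" -> buffer=ccyBZ???????o
Fragment 3: offset=5 data="VChEt" -> buffer=ccyBZVChEt??o
Fragment 4: offset=10 data="Oo" -> buffer=ccyBZVChEtOoo
Fragment 5: offset=1 data="ovb" -> buffer=covbZVChEtOoo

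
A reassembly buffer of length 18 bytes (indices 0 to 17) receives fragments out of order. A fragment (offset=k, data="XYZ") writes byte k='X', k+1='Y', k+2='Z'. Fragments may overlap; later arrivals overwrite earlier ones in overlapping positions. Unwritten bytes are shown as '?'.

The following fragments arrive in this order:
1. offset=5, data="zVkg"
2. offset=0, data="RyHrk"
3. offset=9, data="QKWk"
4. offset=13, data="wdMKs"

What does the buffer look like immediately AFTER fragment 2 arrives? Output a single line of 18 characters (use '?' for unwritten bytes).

Fragment 1: offset=5 data="zVkg" -> buffer=?????zVkg?????????
Fragment 2: offset=0 data="RyHrk" -> buffer=RyHrkzVkg?????????

Answer: RyHrkzVkg?????????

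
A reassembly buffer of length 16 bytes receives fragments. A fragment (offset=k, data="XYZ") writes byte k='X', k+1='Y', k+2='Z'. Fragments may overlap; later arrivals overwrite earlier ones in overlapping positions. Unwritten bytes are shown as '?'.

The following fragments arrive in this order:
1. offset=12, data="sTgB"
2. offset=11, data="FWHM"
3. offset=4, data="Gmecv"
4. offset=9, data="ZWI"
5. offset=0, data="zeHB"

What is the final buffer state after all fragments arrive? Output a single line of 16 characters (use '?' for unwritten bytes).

Fragment 1: offset=12 data="sTgB" -> buffer=????????????sTgB
Fragment 2: offset=11 data="FWHM" -> buffer=???????????FWHMB
Fragment 3: offset=4 data="Gmecv" -> buffer=????Gmecv??FWHMB
Fragment 4: offset=9 data="ZWI" -> buffer=????GmecvZWIWHMB
Fragment 5: offset=0 data="zeHB" -> buffer=zeHBGmecvZWIWHMB

Answer: zeHBGmecvZWIWHMB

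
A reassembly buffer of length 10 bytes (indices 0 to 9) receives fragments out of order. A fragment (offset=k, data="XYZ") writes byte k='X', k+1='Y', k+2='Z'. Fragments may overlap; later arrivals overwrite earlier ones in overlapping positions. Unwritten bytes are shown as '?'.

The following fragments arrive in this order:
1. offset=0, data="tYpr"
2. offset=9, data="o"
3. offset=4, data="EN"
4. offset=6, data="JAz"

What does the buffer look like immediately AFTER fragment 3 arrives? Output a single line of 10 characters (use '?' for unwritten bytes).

Fragment 1: offset=0 data="tYpr" -> buffer=tYpr??????
Fragment 2: offset=9 data="o" -> buffer=tYpr?????o
Fragment 3: offset=4 data="EN" -> buffer=tYprEN???o

Answer: tYprEN???o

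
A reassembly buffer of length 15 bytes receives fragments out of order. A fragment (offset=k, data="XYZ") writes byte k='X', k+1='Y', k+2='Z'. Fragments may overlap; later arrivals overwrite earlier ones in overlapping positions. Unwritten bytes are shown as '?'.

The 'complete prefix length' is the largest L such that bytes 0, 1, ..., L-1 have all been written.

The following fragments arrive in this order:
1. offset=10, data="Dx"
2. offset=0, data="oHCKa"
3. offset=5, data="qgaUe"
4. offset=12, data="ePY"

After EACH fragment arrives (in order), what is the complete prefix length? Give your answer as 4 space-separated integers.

Answer: 0 5 12 15

Derivation:
Fragment 1: offset=10 data="Dx" -> buffer=??????????Dx??? -> prefix_len=0
Fragment 2: offset=0 data="oHCKa" -> buffer=oHCKa?????Dx??? -> prefix_len=5
Fragment 3: offset=5 data="qgaUe" -> buffer=oHCKaqgaUeDx??? -> prefix_len=12
Fragment 4: offset=12 data="ePY" -> buffer=oHCKaqgaUeDxePY -> prefix_len=15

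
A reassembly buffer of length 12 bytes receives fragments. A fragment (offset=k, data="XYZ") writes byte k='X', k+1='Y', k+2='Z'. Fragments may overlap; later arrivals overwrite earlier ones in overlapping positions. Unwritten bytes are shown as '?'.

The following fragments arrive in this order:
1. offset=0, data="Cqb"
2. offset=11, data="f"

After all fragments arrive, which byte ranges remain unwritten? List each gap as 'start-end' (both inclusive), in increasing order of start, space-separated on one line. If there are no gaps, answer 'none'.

Answer: 3-10

Derivation:
Fragment 1: offset=0 len=3
Fragment 2: offset=11 len=1
Gaps: 3-10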